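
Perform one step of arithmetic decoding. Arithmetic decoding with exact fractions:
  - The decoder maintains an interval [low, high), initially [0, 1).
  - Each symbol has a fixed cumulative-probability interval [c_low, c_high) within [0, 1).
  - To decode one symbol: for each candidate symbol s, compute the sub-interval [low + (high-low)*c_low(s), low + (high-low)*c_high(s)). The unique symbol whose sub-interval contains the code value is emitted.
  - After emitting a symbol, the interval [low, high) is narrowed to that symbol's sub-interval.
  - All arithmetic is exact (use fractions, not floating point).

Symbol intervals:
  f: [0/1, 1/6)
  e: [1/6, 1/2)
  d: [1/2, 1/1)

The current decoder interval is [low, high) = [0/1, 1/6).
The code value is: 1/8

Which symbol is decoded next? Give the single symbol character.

Interval width = high − low = 1/6 − 0/1 = 1/6
Scaled code = (code − low) / width = (1/8 − 0/1) / 1/6 = 3/4
  f: [0/1, 1/6) 
  e: [1/6, 1/2) 
  d: [1/2, 1/1) ← scaled code falls here ✓

Answer: d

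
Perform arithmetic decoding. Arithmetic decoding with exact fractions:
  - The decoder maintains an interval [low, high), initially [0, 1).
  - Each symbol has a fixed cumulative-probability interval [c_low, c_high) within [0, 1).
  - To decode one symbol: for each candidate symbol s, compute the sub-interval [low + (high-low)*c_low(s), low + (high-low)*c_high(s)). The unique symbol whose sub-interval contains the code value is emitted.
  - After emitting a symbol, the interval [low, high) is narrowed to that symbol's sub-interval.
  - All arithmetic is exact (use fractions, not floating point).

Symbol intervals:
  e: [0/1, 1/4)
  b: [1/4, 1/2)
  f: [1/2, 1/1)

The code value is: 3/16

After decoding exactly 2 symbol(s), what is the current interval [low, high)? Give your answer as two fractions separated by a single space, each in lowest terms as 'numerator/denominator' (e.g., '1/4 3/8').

Answer: 1/8 1/4

Derivation:
Step 1: interval [0/1, 1/1), width = 1/1 - 0/1 = 1/1
  'e': [0/1 + 1/1*0/1, 0/1 + 1/1*1/4) = [0/1, 1/4) <- contains code 3/16
  'b': [0/1 + 1/1*1/4, 0/1 + 1/1*1/2) = [1/4, 1/2)
  'f': [0/1 + 1/1*1/2, 0/1 + 1/1*1/1) = [1/2, 1/1)
  emit 'e', narrow to [0/1, 1/4)
Step 2: interval [0/1, 1/4), width = 1/4 - 0/1 = 1/4
  'e': [0/1 + 1/4*0/1, 0/1 + 1/4*1/4) = [0/1, 1/16)
  'b': [0/1 + 1/4*1/4, 0/1 + 1/4*1/2) = [1/16, 1/8)
  'f': [0/1 + 1/4*1/2, 0/1 + 1/4*1/1) = [1/8, 1/4) <- contains code 3/16
  emit 'f', narrow to [1/8, 1/4)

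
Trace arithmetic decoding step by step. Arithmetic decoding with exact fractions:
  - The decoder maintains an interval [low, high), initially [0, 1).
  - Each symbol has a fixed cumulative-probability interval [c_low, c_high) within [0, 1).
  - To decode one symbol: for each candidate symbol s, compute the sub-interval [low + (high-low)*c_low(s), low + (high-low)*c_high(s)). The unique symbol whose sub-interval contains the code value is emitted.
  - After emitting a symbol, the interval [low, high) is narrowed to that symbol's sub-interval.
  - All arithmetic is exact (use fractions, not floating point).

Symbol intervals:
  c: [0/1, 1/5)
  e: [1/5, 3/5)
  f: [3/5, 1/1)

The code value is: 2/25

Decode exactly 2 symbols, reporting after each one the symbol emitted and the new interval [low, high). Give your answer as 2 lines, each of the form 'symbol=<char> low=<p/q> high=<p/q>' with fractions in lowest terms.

Step 1: interval [0/1, 1/1), width = 1/1 - 0/1 = 1/1
  'c': [0/1 + 1/1*0/1, 0/1 + 1/1*1/5) = [0/1, 1/5) <- contains code 2/25
  'e': [0/1 + 1/1*1/5, 0/1 + 1/1*3/5) = [1/5, 3/5)
  'f': [0/1 + 1/1*3/5, 0/1 + 1/1*1/1) = [3/5, 1/1)
  emit 'c', narrow to [0/1, 1/5)
Step 2: interval [0/1, 1/5), width = 1/5 - 0/1 = 1/5
  'c': [0/1 + 1/5*0/1, 0/1 + 1/5*1/5) = [0/1, 1/25)
  'e': [0/1 + 1/5*1/5, 0/1 + 1/5*3/5) = [1/25, 3/25) <- contains code 2/25
  'f': [0/1 + 1/5*3/5, 0/1 + 1/5*1/1) = [3/25, 1/5)
  emit 'e', narrow to [1/25, 3/25)

Answer: symbol=c low=0/1 high=1/5
symbol=e low=1/25 high=3/25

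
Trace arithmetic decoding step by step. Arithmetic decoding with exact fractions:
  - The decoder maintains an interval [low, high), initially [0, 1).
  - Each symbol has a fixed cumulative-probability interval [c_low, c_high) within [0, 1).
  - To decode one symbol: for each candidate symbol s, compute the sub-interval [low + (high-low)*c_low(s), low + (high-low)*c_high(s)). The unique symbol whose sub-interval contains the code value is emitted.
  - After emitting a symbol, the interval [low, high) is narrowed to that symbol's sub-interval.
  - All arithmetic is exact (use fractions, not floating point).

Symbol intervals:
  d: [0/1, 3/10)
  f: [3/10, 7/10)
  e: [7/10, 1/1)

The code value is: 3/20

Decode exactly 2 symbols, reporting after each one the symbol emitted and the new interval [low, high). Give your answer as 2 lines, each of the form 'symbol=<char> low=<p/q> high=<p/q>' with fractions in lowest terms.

Answer: symbol=d low=0/1 high=3/10
symbol=f low=9/100 high=21/100

Derivation:
Step 1: interval [0/1, 1/1), width = 1/1 - 0/1 = 1/1
  'd': [0/1 + 1/1*0/1, 0/1 + 1/1*3/10) = [0/1, 3/10) <- contains code 3/20
  'f': [0/1 + 1/1*3/10, 0/1 + 1/1*7/10) = [3/10, 7/10)
  'e': [0/1 + 1/1*7/10, 0/1 + 1/1*1/1) = [7/10, 1/1)
  emit 'd', narrow to [0/1, 3/10)
Step 2: interval [0/1, 3/10), width = 3/10 - 0/1 = 3/10
  'd': [0/1 + 3/10*0/1, 0/1 + 3/10*3/10) = [0/1, 9/100)
  'f': [0/1 + 3/10*3/10, 0/1 + 3/10*7/10) = [9/100, 21/100) <- contains code 3/20
  'e': [0/1 + 3/10*7/10, 0/1 + 3/10*1/1) = [21/100, 3/10)
  emit 'f', narrow to [9/100, 21/100)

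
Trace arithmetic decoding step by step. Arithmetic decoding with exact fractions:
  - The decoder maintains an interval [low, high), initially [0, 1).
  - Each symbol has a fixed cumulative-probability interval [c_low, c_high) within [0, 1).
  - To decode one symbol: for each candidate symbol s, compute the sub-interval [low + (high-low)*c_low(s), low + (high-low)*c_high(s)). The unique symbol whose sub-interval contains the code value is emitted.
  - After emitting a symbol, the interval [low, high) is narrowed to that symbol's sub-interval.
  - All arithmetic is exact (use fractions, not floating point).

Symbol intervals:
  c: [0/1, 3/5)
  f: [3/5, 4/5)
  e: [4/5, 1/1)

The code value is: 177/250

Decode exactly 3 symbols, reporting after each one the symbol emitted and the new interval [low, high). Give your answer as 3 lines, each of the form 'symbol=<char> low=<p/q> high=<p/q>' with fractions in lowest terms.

Step 1: interval [0/1, 1/1), width = 1/1 - 0/1 = 1/1
  'c': [0/1 + 1/1*0/1, 0/1 + 1/1*3/5) = [0/1, 3/5)
  'f': [0/1 + 1/1*3/5, 0/1 + 1/1*4/5) = [3/5, 4/5) <- contains code 177/250
  'e': [0/1 + 1/1*4/5, 0/1 + 1/1*1/1) = [4/5, 1/1)
  emit 'f', narrow to [3/5, 4/5)
Step 2: interval [3/5, 4/5), width = 4/5 - 3/5 = 1/5
  'c': [3/5 + 1/5*0/1, 3/5 + 1/5*3/5) = [3/5, 18/25) <- contains code 177/250
  'f': [3/5 + 1/5*3/5, 3/5 + 1/5*4/5) = [18/25, 19/25)
  'e': [3/5 + 1/5*4/5, 3/5 + 1/5*1/1) = [19/25, 4/5)
  emit 'c', narrow to [3/5, 18/25)
Step 3: interval [3/5, 18/25), width = 18/25 - 3/5 = 3/25
  'c': [3/5 + 3/25*0/1, 3/5 + 3/25*3/5) = [3/5, 84/125)
  'f': [3/5 + 3/25*3/5, 3/5 + 3/25*4/5) = [84/125, 87/125)
  'e': [3/5 + 3/25*4/5, 3/5 + 3/25*1/1) = [87/125, 18/25) <- contains code 177/250
  emit 'e', narrow to [87/125, 18/25)

Answer: symbol=f low=3/5 high=4/5
symbol=c low=3/5 high=18/25
symbol=e low=87/125 high=18/25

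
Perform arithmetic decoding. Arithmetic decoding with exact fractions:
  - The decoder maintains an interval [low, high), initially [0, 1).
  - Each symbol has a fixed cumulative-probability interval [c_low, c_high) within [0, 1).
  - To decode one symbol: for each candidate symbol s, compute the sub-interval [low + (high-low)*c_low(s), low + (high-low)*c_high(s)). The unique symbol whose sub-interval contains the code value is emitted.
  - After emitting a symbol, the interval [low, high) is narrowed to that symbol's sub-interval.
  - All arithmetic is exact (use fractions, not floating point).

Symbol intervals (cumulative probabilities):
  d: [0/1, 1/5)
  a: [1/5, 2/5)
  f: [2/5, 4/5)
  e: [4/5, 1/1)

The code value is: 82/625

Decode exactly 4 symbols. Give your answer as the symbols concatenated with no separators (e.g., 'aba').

Step 1: interval [0/1, 1/1), width = 1/1 - 0/1 = 1/1
  'd': [0/1 + 1/1*0/1, 0/1 + 1/1*1/5) = [0/1, 1/5) <- contains code 82/625
  'a': [0/1 + 1/1*1/5, 0/1 + 1/1*2/5) = [1/5, 2/5)
  'f': [0/1 + 1/1*2/5, 0/1 + 1/1*4/5) = [2/5, 4/5)
  'e': [0/1 + 1/1*4/5, 0/1 + 1/1*1/1) = [4/5, 1/1)
  emit 'd', narrow to [0/1, 1/5)
Step 2: interval [0/1, 1/5), width = 1/5 - 0/1 = 1/5
  'd': [0/1 + 1/5*0/1, 0/1 + 1/5*1/5) = [0/1, 1/25)
  'a': [0/1 + 1/5*1/5, 0/1 + 1/5*2/5) = [1/25, 2/25)
  'f': [0/1 + 1/5*2/5, 0/1 + 1/5*4/5) = [2/25, 4/25) <- contains code 82/625
  'e': [0/1 + 1/5*4/5, 0/1 + 1/5*1/1) = [4/25, 1/5)
  emit 'f', narrow to [2/25, 4/25)
Step 3: interval [2/25, 4/25), width = 4/25 - 2/25 = 2/25
  'd': [2/25 + 2/25*0/1, 2/25 + 2/25*1/5) = [2/25, 12/125)
  'a': [2/25 + 2/25*1/5, 2/25 + 2/25*2/5) = [12/125, 14/125)
  'f': [2/25 + 2/25*2/5, 2/25 + 2/25*4/5) = [14/125, 18/125) <- contains code 82/625
  'e': [2/25 + 2/25*4/5, 2/25 + 2/25*1/1) = [18/125, 4/25)
  emit 'f', narrow to [14/125, 18/125)
Step 4: interval [14/125, 18/125), width = 18/125 - 14/125 = 4/125
  'd': [14/125 + 4/125*0/1, 14/125 + 4/125*1/5) = [14/125, 74/625)
  'a': [14/125 + 4/125*1/5, 14/125 + 4/125*2/5) = [74/625, 78/625)
  'f': [14/125 + 4/125*2/5, 14/125 + 4/125*4/5) = [78/625, 86/625) <- contains code 82/625
  'e': [14/125 + 4/125*4/5, 14/125 + 4/125*1/1) = [86/625, 18/125)
  emit 'f', narrow to [78/625, 86/625)

Answer: dfff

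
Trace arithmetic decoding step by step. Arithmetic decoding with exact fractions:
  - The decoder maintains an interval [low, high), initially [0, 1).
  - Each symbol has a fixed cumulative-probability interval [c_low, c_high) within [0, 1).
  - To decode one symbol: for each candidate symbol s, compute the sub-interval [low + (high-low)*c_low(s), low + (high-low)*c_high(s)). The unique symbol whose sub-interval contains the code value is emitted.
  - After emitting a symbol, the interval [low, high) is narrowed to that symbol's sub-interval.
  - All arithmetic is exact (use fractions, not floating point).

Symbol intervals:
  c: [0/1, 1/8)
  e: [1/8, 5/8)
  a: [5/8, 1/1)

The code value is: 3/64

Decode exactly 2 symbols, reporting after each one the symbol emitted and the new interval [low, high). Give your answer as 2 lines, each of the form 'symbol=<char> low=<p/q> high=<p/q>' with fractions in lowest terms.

Step 1: interval [0/1, 1/1), width = 1/1 - 0/1 = 1/1
  'c': [0/1 + 1/1*0/1, 0/1 + 1/1*1/8) = [0/1, 1/8) <- contains code 3/64
  'e': [0/1 + 1/1*1/8, 0/1 + 1/1*5/8) = [1/8, 5/8)
  'a': [0/1 + 1/1*5/8, 0/1 + 1/1*1/1) = [5/8, 1/1)
  emit 'c', narrow to [0/1, 1/8)
Step 2: interval [0/1, 1/8), width = 1/8 - 0/1 = 1/8
  'c': [0/1 + 1/8*0/1, 0/1 + 1/8*1/8) = [0/1, 1/64)
  'e': [0/1 + 1/8*1/8, 0/1 + 1/8*5/8) = [1/64, 5/64) <- contains code 3/64
  'a': [0/1 + 1/8*5/8, 0/1 + 1/8*1/1) = [5/64, 1/8)
  emit 'e', narrow to [1/64, 5/64)

Answer: symbol=c low=0/1 high=1/8
symbol=e low=1/64 high=5/64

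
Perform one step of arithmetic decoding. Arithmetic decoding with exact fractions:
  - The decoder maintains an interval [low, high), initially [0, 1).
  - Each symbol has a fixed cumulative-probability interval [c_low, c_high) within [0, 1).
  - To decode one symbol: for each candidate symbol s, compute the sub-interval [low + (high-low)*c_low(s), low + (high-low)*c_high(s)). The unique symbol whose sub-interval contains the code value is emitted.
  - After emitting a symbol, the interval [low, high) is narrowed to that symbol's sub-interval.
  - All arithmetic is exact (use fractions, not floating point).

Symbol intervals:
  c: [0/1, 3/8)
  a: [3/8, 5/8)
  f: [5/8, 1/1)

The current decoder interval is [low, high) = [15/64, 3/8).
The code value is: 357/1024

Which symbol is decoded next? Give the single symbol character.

Interval width = high − low = 3/8 − 15/64 = 9/64
Scaled code = (code − low) / width = (357/1024 − 15/64) / 9/64 = 13/16
  c: [0/1, 3/8) 
  a: [3/8, 5/8) 
  f: [5/8, 1/1) ← scaled code falls here ✓

Answer: f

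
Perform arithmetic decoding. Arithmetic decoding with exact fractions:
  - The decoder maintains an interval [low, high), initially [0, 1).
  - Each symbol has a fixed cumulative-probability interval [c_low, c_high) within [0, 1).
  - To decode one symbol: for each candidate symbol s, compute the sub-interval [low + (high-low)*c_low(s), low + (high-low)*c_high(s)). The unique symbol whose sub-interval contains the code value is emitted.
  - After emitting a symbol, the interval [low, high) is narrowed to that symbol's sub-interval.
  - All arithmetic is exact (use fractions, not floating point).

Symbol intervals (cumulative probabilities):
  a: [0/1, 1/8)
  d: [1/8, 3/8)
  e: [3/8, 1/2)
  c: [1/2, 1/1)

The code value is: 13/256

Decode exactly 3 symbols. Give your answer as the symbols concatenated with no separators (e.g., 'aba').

Answer: aed

Derivation:
Step 1: interval [0/1, 1/1), width = 1/1 - 0/1 = 1/1
  'a': [0/1 + 1/1*0/1, 0/1 + 1/1*1/8) = [0/1, 1/8) <- contains code 13/256
  'd': [0/1 + 1/1*1/8, 0/1 + 1/1*3/8) = [1/8, 3/8)
  'e': [0/1 + 1/1*3/8, 0/1 + 1/1*1/2) = [3/8, 1/2)
  'c': [0/1 + 1/1*1/2, 0/1 + 1/1*1/1) = [1/2, 1/1)
  emit 'a', narrow to [0/1, 1/8)
Step 2: interval [0/1, 1/8), width = 1/8 - 0/1 = 1/8
  'a': [0/1 + 1/8*0/1, 0/1 + 1/8*1/8) = [0/1, 1/64)
  'd': [0/1 + 1/8*1/8, 0/1 + 1/8*3/8) = [1/64, 3/64)
  'e': [0/1 + 1/8*3/8, 0/1 + 1/8*1/2) = [3/64, 1/16) <- contains code 13/256
  'c': [0/1 + 1/8*1/2, 0/1 + 1/8*1/1) = [1/16, 1/8)
  emit 'e', narrow to [3/64, 1/16)
Step 3: interval [3/64, 1/16), width = 1/16 - 3/64 = 1/64
  'a': [3/64 + 1/64*0/1, 3/64 + 1/64*1/8) = [3/64, 25/512)
  'd': [3/64 + 1/64*1/8, 3/64 + 1/64*3/8) = [25/512, 27/512) <- contains code 13/256
  'e': [3/64 + 1/64*3/8, 3/64 + 1/64*1/2) = [27/512, 7/128)
  'c': [3/64 + 1/64*1/2, 3/64 + 1/64*1/1) = [7/128, 1/16)
  emit 'd', narrow to [25/512, 27/512)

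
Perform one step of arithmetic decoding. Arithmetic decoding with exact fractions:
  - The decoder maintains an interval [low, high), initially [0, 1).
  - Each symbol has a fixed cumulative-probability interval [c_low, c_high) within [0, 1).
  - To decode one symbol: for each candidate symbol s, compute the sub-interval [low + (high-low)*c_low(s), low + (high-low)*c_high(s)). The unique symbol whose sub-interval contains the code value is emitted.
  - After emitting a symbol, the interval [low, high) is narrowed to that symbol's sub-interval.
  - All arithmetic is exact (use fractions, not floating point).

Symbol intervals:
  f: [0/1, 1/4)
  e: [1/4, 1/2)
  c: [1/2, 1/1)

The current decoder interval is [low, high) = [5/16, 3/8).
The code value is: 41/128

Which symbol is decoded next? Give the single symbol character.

Answer: f

Derivation:
Interval width = high − low = 3/8 − 5/16 = 1/16
Scaled code = (code − low) / width = (41/128 − 5/16) / 1/16 = 1/8
  f: [0/1, 1/4) ← scaled code falls here ✓
  e: [1/4, 1/2) 
  c: [1/2, 1/1) 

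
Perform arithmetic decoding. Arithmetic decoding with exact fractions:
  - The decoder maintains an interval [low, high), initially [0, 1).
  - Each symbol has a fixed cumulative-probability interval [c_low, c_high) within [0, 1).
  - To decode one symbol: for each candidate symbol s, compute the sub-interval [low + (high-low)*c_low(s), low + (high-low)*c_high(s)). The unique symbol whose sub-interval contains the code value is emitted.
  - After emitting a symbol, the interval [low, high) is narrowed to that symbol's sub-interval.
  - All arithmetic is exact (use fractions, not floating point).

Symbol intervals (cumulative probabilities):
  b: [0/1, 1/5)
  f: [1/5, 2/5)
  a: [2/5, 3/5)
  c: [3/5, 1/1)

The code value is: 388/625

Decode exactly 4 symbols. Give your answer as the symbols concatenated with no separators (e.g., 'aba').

Answer: cbff

Derivation:
Step 1: interval [0/1, 1/1), width = 1/1 - 0/1 = 1/1
  'b': [0/1 + 1/1*0/1, 0/1 + 1/1*1/5) = [0/1, 1/5)
  'f': [0/1 + 1/1*1/5, 0/1 + 1/1*2/5) = [1/5, 2/5)
  'a': [0/1 + 1/1*2/5, 0/1 + 1/1*3/5) = [2/5, 3/5)
  'c': [0/1 + 1/1*3/5, 0/1 + 1/1*1/1) = [3/5, 1/1) <- contains code 388/625
  emit 'c', narrow to [3/5, 1/1)
Step 2: interval [3/5, 1/1), width = 1/1 - 3/5 = 2/5
  'b': [3/5 + 2/5*0/1, 3/5 + 2/5*1/5) = [3/5, 17/25) <- contains code 388/625
  'f': [3/5 + 2/5*1/5, 3/5 + 2/5*2/5) = [17/25, 19/25)
  'a': [3/5 + 2/5*2/5, 3/5 + 2/5*3/5) = [19/25, 21/25)
  'c': [3/5 + 2/5*3/5, 3/5 + 2/5*1/1) = [21/25, 1/1)
  emit 'b', narrow to [3/5, 17/25)
Step 3: interval [3/5, 17/25), width = 17/25 - 3/5 = 2/25
  'b': [3/5 + 2/25*0/1, 3/5 + 2/25*1/5) = [3/5, 77/125)
  'f': [3/5 + 2/25*1/5, 3/5 + 2/25*2/5) = [77/125, 79/125) <- contains code 388/625
  'a': [3/5 + 2/25*2/5, 3/5 + 2/25*3/5) = [79/125, 81/125)
  'c': [3/5 + 2/25*3/5, 3/5 + 2/25*1/1) = [81/125, 17/25)
  emit 'f', narrow to [77/125, 79/125)
Step 4: interval [77/125, 79/125), width = 79/125 - 77/125 = 2/125
  'b': [77/125 + 2/125*0/1, 77/125 + 2/125*1/5) = [77/125, 387/625)
  'f': [77/125 + 2/125*1/5, 77/125 + 2/125*2/5) = [387/625, 389/625) <- contains code 388/625
  'a': [77/125 + 2/125*2/5, 77/125 + 2/125*3/5) = [389/625, 391/625)
  'c': [77/125 + 2/125*3/5, 77/125 + 2/125*1/1) = [391/625, 79/125)
  emit 'f', narrow to [387/625, 389/625)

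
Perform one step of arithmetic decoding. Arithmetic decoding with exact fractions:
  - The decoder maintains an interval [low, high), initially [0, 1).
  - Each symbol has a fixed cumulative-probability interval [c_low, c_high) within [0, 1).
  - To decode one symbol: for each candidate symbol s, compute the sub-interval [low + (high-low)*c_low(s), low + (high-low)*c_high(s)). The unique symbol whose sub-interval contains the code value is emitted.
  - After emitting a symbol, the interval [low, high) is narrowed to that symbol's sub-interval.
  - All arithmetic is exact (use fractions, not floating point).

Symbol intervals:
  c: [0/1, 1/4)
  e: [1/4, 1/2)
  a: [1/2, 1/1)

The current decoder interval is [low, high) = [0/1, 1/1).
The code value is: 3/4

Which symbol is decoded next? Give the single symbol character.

Interval width = high − low = 1/1 − 0/1 = 1/1
Scaled code = (code − low) / width = (3/4 − 0/1) / 1/1 = 3/4
  c: [0/1, 1/4) 
  e: [1/4, 1/2) 
  a: [1/2, 1/1) ← scaled code falls here ✓

Answer: a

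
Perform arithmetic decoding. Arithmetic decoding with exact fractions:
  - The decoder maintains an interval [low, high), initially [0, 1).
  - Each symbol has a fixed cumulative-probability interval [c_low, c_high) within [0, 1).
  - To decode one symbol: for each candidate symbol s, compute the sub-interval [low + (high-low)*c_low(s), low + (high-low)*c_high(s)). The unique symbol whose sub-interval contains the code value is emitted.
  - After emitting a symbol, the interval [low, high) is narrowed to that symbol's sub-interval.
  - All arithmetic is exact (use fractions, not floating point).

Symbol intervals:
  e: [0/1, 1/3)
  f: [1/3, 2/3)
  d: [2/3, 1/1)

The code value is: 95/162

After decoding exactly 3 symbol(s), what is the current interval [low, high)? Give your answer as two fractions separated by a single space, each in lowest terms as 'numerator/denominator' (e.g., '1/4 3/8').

Answer: 5/9 16/27

Derivation:
Step 1: interval [0/1, 1/1), width = 1/1 - 0/1 = 1/1
  'e': [0/1 + 1/1*0/1, 0/1 + 1/1*1/3) = [0/1, 1/3)
  'f': [0/1 + 1/1*1/3, 0/1 + 1/1*2/3) = [1/3, 2/3) <- contains code 95/162
  'd': [0/1 + 1/1*2/3, 0/1 + 1/1*1/1) = [2/3, 1/1)
  emit 'f', narrow to [1/3, 2/3)
Step 2: interval [1/3, 2/3), width = 2/3 - 1/3 = 1/3
  'e': [1/3 + 1/3*0/1, 1/3 + 1/3*1/3) = [1/3, 4/9)
  'f': [1/3 + 1/3*1/3, 1/3 + 1/3*2/3) = [4/9, 5/9)
  'd': [1/3 + 1/3*2/3, 1/3 + 1/3*1/1) = [5/9, 2/3) <- contains code 95/162
  emit 'd', narrow to [5/9, 2/3)
Step 3: interval [5/9, 2/3), width = 2/3 - 5/9 = 1/9
  'e': [5/9 + 1/9*0/1, 5/9 + 1/9*1/3) = [5/9, 16/27) <- contains code 95/162
  'f': [5/9 + 1/9*1/3, 5/9 + 1/9*2/3) = [16/27, 17/27)
  'd': [5/9 + 1/9*2/3, 5/9 + 1/9*1/1) = [17/27, 2/3)
  emit 'e', narrow to [5/9, 16/27)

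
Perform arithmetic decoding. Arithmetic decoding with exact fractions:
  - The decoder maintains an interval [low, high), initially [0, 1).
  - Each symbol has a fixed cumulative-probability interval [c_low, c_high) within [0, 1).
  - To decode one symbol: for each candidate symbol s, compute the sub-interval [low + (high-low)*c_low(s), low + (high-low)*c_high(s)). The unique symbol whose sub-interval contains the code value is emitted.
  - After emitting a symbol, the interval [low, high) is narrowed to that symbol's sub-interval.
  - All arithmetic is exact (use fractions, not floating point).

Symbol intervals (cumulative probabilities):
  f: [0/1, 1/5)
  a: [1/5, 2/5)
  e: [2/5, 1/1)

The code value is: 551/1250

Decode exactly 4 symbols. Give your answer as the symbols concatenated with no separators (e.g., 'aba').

Answer: efae

Derivation:
Step 1: interval [0/1, 1/1), width = 1/1 - 0/1 = 1/1
  'f': [0/1 + 1/1*0/1, 0/1 + 1/1*1/5) = [0/1, 1/5)
  'a': [0/1 + 1/1*1/5, 0/1 + 1/1*2/5) = [1/5, 2/5)
  'e': [0/1 + 1/1*2/5, 0/1 + 1/1*1/1) = [2/5, 1/1) <- contains code 551/1250
  emit 'e', narrow to [2/5, 1/1)
Step 2: interval [2/5, 1/1), width = 1/1 - 2/5 = 3/5
  'f': [2/5 + 3/5*0/1, 2/5 + 3/5*1/5) = [2/5, 13/25) <- contains code 551/1250
  'a': [2/5 + 3/5*1/5, 2/5 + 3/5*2/5) = [13/25, 16/25)
  'e': [2/5 + 3/5*2/5, 2/5 + 3/5*1/1) = [16/25, 1/1)
  emit 'f', narrow to [2/5, 13/25)
Step 3: interval [2/5, 13/25), width = 13/25 - 2/5 = 3/25
  'f': [2/5 + 3/25*0/1, 2/5 + 3/25*1/5) = [2/5, 53/125)
  'a': [2/5 + 3/25*1/5, 2/5 + 3/25*2/5) = [53/125, 56/125) <- contains code 551/1250
  'e': [2/5 + 3/25*2/5, 2/5 + 3/25*1/1) = [56/125, 13/25)
  emit 'a', narrow to [53/125, 56/125)
Step 4: interval [53/125, 56/125), width = 56/125 - 53/125 = 3/125
  'f': [53/125 + 3/125*0/1, 53/125 + 3/125*1/5) = [53/125, 268/625)
  'a': [53/125 + 3/125*1/5, 53/125 + 3/125*2/5) = [268/625, 271/625)
  'e': [53/125 + 3/125*2/5, 53/125 + 3/125*1/1) = [271/625, 56/125) <- contains code 551/1250
  emit 'e', narrow to [271/625, 56/125)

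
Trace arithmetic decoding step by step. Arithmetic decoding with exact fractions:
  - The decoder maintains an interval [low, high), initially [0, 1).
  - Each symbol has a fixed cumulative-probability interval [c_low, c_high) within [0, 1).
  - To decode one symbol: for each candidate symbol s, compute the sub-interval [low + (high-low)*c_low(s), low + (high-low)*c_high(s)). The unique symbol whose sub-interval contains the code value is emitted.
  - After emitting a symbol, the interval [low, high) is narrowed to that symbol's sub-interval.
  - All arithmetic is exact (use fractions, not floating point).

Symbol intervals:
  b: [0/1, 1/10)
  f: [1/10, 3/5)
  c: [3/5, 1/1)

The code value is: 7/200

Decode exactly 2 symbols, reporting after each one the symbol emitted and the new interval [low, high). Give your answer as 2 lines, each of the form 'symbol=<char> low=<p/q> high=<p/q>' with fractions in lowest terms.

Answer: symbol=b low=0/1 high=1/10
symbol=f low=1/100 high=3/50

Derivation:
Step 1: interval [0/1, 1/1), width = 1/1 - 0/1 = 1/1
  'b': [0/1 + 1/1*0/1, 0/1 + 1/1*1/10) = [0/1, 1/10) <- contains code 7/200
  'f': [0/1 + 1/1*1/10, 0/1 + 1/1*3/5) = [1/10, 3/5)
  'c': [0/1 + 1/1*3/5, 0/1 + 1/1*1/1) = [3/5, 1/1)
  emit 'b', narrow to [0/1, 1/10)
Step 2: interval [0/1, 1/10), width = 1/10 - 0/1 = 1/10
  'b': [0/1 + 1/10*0/1, 0/1 + 1/10*1/10) = [0/1, 1/100)
  'f': [0/1 + 1/10*1/10, 0/1 + 1/10*3/5) = [1/100, 3/50) <- contains code 7/200
  'c': [0/1 + 1/10*3/5, 0/1 + 1/10*1/1) = [3/50, 1/10)
  emit 'f', narrow to [1/100, 3/50)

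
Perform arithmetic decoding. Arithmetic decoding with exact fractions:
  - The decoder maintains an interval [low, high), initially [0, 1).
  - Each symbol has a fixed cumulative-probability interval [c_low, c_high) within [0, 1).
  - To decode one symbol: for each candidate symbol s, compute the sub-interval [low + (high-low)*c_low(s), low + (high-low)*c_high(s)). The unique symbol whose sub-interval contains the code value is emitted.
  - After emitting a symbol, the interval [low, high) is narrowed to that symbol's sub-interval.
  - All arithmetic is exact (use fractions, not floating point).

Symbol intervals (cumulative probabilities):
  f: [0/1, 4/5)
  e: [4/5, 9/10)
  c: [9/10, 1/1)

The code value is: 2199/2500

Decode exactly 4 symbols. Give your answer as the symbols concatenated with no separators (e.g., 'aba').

Answer: efcc

Derivation:
Step 1: interval [0/1, 1/1), width = 1/1 - 0/1 = 1/1
  'f': [0/1 + 1/1*0/1, 0/1 + 1/1*4/5) = [0/1, 4/5)
  'e': [0/1 + 1/1*4/5, 0/1 + 1/1*9/10) = [4/5, 9/10) <- contains code 2199/2500
  'c': [0/1 + 1/1*9/10, 0/1 + 1/1*1/1) = [9/10, 1/1)
  emit 'e', narrow to [4/5, 9/10)
Step 2: interval [4/5, 9/10), width = 9/10 - 4/5 = 1/10
  'f': [4/5 + 1/10*0/1, 4/5 + 1/10*4/5) = [4/5, 22/25) <- contains code 2199/2500
  'e': [4/5 + 1/10*4/5, 4/5 + 1/10*9/10) = [22/25, 89/100)
  'c': [4/5 + 1/10*9/10, 4/5 + 1/10*1/1) = [89/100, 9/10)
  emit 'f', narrow to [4/5, 22/25)
Step 3: interval [4/5, 22/25), width = 22/25 - 4/5 = 2/25
  'f': [4/5 + 2/25*0/1, 4/5 + 2/25*4/5) = [4/5, 108/125)
  'e': [4/5 + 2/25*4/5, 4/5 + 2/25*9/10) = [108/125, 109/125)
  'c': [4/5 + 2/25*9/10, 4/5 + 2/25*1/1) = [109/125, 22/25) <- contains code 2199/2500
  emit 'c', narrow to [109/125, 22/25)
Step 4: interval [109/125, 22/25), width = 22/25 - 109/125 = 1/125
  'f': [109/125 + 1/125*0/1, 109/125 + 1/125*4/5) = [109/125, 549/625)
  'e': [109/125 + 1/125*4/5, 109/125 + 1/125*9/10) = [549/625, 1099/1250)
  'c': [109/125 + 1/125*9/10, 109/125 + 1/125*1/1) = [1099/1250, 22/25) <- contains code 2199/2500
  emit 'c', narrow to [1099/1250, 22/25)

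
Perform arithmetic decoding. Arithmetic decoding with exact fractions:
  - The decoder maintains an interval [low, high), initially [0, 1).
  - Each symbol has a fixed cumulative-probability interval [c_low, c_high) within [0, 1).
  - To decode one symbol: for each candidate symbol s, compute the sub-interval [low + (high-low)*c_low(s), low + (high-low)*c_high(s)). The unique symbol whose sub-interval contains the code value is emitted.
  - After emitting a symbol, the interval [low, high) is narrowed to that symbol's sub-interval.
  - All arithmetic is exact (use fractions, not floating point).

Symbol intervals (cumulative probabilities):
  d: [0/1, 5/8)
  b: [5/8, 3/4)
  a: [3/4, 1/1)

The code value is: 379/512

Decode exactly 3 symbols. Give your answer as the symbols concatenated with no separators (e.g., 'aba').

Answer: bab

Derivation:
Step 1: interval [0/1, 1/1), width = 1/1 - 0/1 = 1/1
  'd': [0/1 + 1/1*0/1, 0/1 + 1/1*5/8) = [0/1, 5/8)
  'b': [0/1 + 1/1*5/8, 0/1 + 1/1*3/4) = [5/8, 3/4) <- contains code 379/512
  'a': [0/1 + 1/1*3/4, 0/1 + 1/1*1/1) = [3/4, 1/1)
  emit 'b', narrow to [5/8, 3/4)
Step 2: interval [5/8, 3/4), width = 3/4 - 5/8 = 1/8
  'd': [5/8 + 1/8*0/1, 5/8 + 1/8*5/8) = [5/8, 45/64)
  'b': [5/8 + 1/8*5/8, 5/8 + 1/8*3/4) = [45/64, 23/32)
  'a': [5/8 + 1/8*3/4, 5/8 + 1/8*1/1) = [23/32, 3/4) <- contains code 379/512
  emit 'a', narrow to [23/32, 3/4)
Step 3: interval [23/32, 3/4), width = 3/4 - 23/32 = 1/32
  'd': [23/32 + 1/32*0/1, 23/32 + 1/32*5/8) = [23/32, 189/256)
  'b': [23/32 + 1/32*5/8, 23/32 + 1/32*3/4) = [189/256, 95/128) <- contains code 379/512
  'a': [23/32 + 1/32*3/4, 23/32 + 1/32*1/1) = [95/128, 3/4)
  emit 'b', narrow to [189/256, 95/128)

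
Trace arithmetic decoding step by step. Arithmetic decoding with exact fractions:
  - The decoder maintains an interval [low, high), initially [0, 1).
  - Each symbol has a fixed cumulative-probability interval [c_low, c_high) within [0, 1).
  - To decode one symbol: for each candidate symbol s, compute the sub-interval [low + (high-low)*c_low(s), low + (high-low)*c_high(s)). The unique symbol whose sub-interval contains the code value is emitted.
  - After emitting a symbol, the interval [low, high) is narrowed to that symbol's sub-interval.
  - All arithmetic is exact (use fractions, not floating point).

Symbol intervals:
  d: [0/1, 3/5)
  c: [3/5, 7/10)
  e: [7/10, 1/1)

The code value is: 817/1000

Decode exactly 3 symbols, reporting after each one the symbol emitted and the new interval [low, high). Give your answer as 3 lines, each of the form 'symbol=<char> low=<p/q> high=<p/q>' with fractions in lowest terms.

Step 1: interval [0/1, 1/1), width = 1/1 - 0/1 = 1/1
  'd': [0/1 + 1/1*0/1, 0/1 + 1/1*3/5) = [0/1, 3/5)
  'c': [0/1 + 1/1*3/5, 0/1 + 1/1*7/10) = [3/5, 7/10)
  'e': [0/1 + 1/1*7/10, 0/1 + 1/1*1/1) = [7/10, 1/1) <- contains code 817/1000
  emit 'e', narrow to [7/10, 1/1)
Step 2: interval [7/10, 1/1), width = 1/1 - 7/10 = 3/10
  'd': [7/10 + 3/10*0/1, 7/10 + 3/10*3/5) = [7/10, 22/25) <- contains code 817/1000
  'c': [7/10 + 3/10*3/5, 7/10 + 3/10*7/10) = [22/25, 91/100)
  'e': [7/10 + 3/10*7/10, 7/10 + 3/10*1/1) = [91/100, 1/1)
  emit 'd', narrow to [7/10, 22/25)
Step 3: interval [7/10, 22/25), width = 22/25 - 7/10 = 9/50
  'd': [7/10 + 9/50*0/1, 7/10 + 9/50*3/5) = [7/10, 101/125)
  'c': [7/10 + 9/50*3/5, 7/10 + 9/50*7/10) = [101/125, 413/500) <- contains code 817/1000
  'e': [7/10 + 9/50*7/10, 7/10 + 9/50*1/1) = [413/500, 22/25)
  emit 'c', narrow to [101/125, 413/500)

Answer: symbol=e low=7/10 high=1/1
symbol=d low=7/10 high=22/25
symbol=c low=101/125 high=413/500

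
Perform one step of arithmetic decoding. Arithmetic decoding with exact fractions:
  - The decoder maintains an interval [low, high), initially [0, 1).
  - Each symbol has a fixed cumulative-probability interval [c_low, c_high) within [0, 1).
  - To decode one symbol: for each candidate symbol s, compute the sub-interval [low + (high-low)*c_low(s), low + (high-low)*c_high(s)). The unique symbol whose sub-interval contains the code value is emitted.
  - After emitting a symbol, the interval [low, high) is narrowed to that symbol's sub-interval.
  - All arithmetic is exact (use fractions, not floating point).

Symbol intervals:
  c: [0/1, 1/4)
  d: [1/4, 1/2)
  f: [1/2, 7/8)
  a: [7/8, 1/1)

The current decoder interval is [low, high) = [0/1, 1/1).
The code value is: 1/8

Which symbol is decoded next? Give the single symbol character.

Interval width = high − low = 1/1 − 0/1 = 1/1
Scaled code = (code − low) / width = (1/8 − 0/1) / 1/1 = 1/8
  c: [0/1, 1/4) ← scaled code falls here ✓
  d: [1/4, 1/2) 
  f: [1/2, 7/8) 
  a: [7/8, 1/1) 

Answer: c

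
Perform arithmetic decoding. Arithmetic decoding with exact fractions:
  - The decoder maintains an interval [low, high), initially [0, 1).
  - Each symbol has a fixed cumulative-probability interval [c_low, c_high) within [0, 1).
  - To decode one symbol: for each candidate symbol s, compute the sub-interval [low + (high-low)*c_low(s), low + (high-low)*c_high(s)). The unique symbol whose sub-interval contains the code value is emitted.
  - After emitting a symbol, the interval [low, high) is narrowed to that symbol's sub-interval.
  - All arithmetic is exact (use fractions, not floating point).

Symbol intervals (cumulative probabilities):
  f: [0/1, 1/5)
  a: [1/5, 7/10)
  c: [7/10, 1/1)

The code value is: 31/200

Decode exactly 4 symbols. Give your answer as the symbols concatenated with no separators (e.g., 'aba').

Answer: fcaf

Derivation:
Step 1: interval [0/1, 1/1), width = 1/1 - 0/1 = 1/1
  'f': [0/1 + 1/1*0/1, 0/1 + 1/1*1/5) = [0/1, 1/5) <- contains code 31/200
  'a': [0/1 + 1/1*1/5, 0/1 + 1/1*7/10) = [1/5, 7/10)
  'c': [0/1 + 1/1*7/10, 0/1 + 1/1*1/1) = [7/10, 1/1)
  emit 'f', narrow to [0/1, 1/5)
Step 2: interval [0/1, 1/5), width = 1/5 - 0/1 = 1/5
  'f': [0/1 + 1/5*0/1, 0/1 + 1/5*1/5) = [0/1, 1/25)
  'a': [0/1 + 1/5*1/5, 0/1 + 1/5*7/10) = [1/25, 7/50)
  'c': [0/1 + 1/5*7/10, 0/1 + 1/5*1/1) = [7/50, 1/5) <- contains code 31/200
  emit 'c', narrow to [7/50, 1/5)
Step 3: interval [7/50, 1/5), width = 1/5 - 7/50 = 3/50
  'f': [7/50 + 3/50*0/1, 7/50 + 3/50*1/5) = [7/50, 19/125)
  'a': [7/50 + 3/50*1/5, 7/50 + 3/50*7/10) = [19/125, 91/500) <- contains code 31/200
  'c': [7/50 + 3/50*7/10, 7/50 + 3/50*1/1) = [91/500, 1/5)
  emit 'a', narrow to [19/125, 91/500)
Step 4: interval [19/125, 91/500), width = 91/500 - 19/125 = 3/100
  'f': [19/125 + 3/100*0/1, 19/125 + 3/100*1/5) = [19/125, 79/500) <- contains code 31/200
  'a': [19/125 + 3/100*1/5, 19/125 + 3/100*7/10) = [79/500, 173/1000)
  'c': [19/125 + 3/100*7/10, 19/125 + 3/100*1/1) = [173/1000, 91/500)
  emit 'f', narrow to [19/125, 79/500)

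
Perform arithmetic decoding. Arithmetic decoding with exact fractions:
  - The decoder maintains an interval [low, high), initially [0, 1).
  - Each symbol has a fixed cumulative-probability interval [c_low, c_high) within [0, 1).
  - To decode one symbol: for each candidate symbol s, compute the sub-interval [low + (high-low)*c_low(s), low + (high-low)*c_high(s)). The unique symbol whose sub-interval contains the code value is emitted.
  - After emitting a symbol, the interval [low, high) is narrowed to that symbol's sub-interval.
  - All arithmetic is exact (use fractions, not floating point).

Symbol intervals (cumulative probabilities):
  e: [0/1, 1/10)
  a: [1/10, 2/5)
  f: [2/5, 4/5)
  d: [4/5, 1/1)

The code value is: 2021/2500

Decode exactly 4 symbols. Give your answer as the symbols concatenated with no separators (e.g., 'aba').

Step 1: interval [0/1, 1/1), width = 1/1 - 0/1 = 1/1
  'e': [0/1 + 1/1*0/1, 0/1 + 1/1*1/10) = [0/1, 1/10)
  'a': [0/1 + 1/1*1/10, 0/1 + 1/1*2/5) = [1/10, 2/5)
  'f': [0/1 + 1/1*2/5, 0/1 + 1/1*4/5) = [2/5, 4/5)
  'd': [0/1 + 1/1*4/5, 0/1 + 1/1*1/1) = [4/5, 1/1) <- contains code 2021/2500
  emit 'd', narrow to [4/5, 1/1)
Step 2: interval [4/5, 1/1), width = 1/1 - 4/5 = 1/5
  'e': [4/5 + 1/5*0/1, 4/5 + 1/5*1/10) = [4/5, 41/50) <- contains code 2021/2500
  'a': [4/5 + 1/5*1/10, 4/5 + 1/5*2/5) = [41/50, 22/25)
  'f': [4/5 + 1/5*2/5, 4/5 + 1/5*4/5) = [22/25, 24/25)
  'd': [4/5 + 1/5*4/5, 4/5 + 1/5*1/1) = [24/25, 1/1)
  emit 'e', narrow to [4/5, 41/50)
Step 3: interval [4/5, 41/50), width = 41/50 - 4/5 = 1/50
  'e': [4/5 + 1/50*0/1, 4/5 + 1/50*1/10) = [4/5, 401/500)
  'a': [4/5 + 1/50*1/10, 4/5 + 1/50*2/5) = [401/500, 101/125)
  'f': [4/5 + 1/50*2/5, 4/5 + 1/50*4/5) = [101/125, 102/125) <- contains code 2021/2500
  'd': [4/5 + 1/50*4/5, 4/5 + 1/50*1/1) = [102/125, 41/50)
  emit 'f', narrow to [101/125, 102/125)
Step 4: interval [101/125, 102/125), width = 102/125 - 101/125 = 1/125
  'e': [101/125 + 1/125*0/1, 101/125 + 1/125*1/10) = [101/125, 1011/1250) <- contains code 2021/2500
  'a': [101/125 + 1/125*1/10, 101/125 + 1/125*2/5) = [1011/1250, 507/625)
  'f': [101/125 + 1/125*2/5, 101/125 + 1/125*4/5) = [507/625, 509/625)
  'd': [101/125 + 1/125*4/5, 101/125 + 1/125*1/1) = [509/625, 102/125)
  emit 'e', narrow to [101/125, 1011/1250)

Answer: defe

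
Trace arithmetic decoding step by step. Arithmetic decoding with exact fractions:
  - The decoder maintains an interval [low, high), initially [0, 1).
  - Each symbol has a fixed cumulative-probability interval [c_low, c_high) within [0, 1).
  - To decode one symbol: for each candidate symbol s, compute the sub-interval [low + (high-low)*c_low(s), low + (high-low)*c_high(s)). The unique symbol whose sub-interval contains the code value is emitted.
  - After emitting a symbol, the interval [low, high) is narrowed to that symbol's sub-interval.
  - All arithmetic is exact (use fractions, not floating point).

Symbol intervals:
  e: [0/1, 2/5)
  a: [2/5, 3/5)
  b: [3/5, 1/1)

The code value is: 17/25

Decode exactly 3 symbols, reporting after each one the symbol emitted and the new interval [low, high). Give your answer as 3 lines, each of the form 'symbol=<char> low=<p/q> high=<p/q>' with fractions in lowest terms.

Answer: symbol=b low=3/5 high=1/1
symbol=e low=3/5 high=19/25
symbol=a low=83/125 high=87/125

Derivation:
Step 1: interval [0/1, 1/1), width = 1/1 - 0/1 = 1/1
  'e': [0/1 + 1/1*0/1, 0/1 + 1/1*2/5) = [0/1, 2/5)
  'a': [0/1 + 1/1*2/5, 0/1 + 1/1*3/5) = [2/5, 3/5)
  'b': [0/1 + 1/1*3/5, 0/1 + 1/1*1/1) = [3/5, 1/1) <- contains code 17/25
  emit 'b', narrow to [3/5, 1/1)
Step 2: interval [3/5, 1/1), width = 1/1 - 3/5 = 2/5
  'e': [3/5 + 2/5*0/1, 3/5 + 2/5*2/5) = [3/5, 19/25) <- contains code 17/25
  'a': [3/5 + 2/5*2/5, 3/5 + 2/5*3/5) = [19/25, 21/25)
  'b': [3/5 + 2/5*3/5, 3/5 + 2/5*1/1) = [21/25, 1/1)
  emit 'e', narrow to [3/5, 19/25)
Step 3: interval [3/5, 19/25), width = 19/25 - 3/5 = 4/25
  'e': [3/5 + 4/25*0/1, 3/5 + 4/25*2/5) = [3/5, 83/125)
  'a': [3/5 + 4/25*2/5, 3/5 + 4/25*3/5) = [83/125, 87/125) <- contains code 17/25
  'b': [3/5 + 4/25*3/5, 3/5 + 4/25*1/1) = [87/125, 19/25)
  emit 'a', narrow to [83/125, 87/125)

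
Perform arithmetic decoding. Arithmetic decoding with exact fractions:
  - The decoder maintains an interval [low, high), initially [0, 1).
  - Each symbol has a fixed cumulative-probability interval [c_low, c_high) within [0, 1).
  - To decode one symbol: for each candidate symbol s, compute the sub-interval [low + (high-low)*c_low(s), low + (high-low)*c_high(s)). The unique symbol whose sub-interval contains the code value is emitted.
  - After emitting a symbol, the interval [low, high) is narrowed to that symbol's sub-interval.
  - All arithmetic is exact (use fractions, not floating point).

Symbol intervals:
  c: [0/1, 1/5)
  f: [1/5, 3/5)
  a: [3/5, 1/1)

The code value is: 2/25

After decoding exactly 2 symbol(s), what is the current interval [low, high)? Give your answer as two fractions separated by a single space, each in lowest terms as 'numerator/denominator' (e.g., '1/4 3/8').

Answer: 1/25 3/25

Derivation:
Step 1: interval [0/1, 1/1), width = 1/1 - 0/1 = 1/1
  'c': [0/1 + 1/1*0/1, 0/1 + 1/1*1/5) = [0/1, 1/5) <- contains code 2/25
  'f': [0/1 + 1/1*1/5, 0/1 + 1/1*3/5) = [1/5, 3/5)
  'a': [0/1 + 1/1*3/5, 0/1 + 1/1*1/1) = [3/5, 1/1)
  emit 'c', narrow to [0/1, 1/5)
Step 2: interval [0/1, 1/5), width = 1/5 - 0/1 = 1/5
  'c': [0/1 + 1/5*0/1, 0/1 + 1/5*1/5) = [0/1, 1/25)
  'f': [0/1 + 1/5*1/5, 0/1 + 1/5*3/5) = [1/25, 3/25) <- contains code 2/25
  'a': [0/1 + 1/5*3/5, 0/1 + 1/5*1/1) = [3/25, 1/5)
  emit 'f', narrow to [1/25, 3/25)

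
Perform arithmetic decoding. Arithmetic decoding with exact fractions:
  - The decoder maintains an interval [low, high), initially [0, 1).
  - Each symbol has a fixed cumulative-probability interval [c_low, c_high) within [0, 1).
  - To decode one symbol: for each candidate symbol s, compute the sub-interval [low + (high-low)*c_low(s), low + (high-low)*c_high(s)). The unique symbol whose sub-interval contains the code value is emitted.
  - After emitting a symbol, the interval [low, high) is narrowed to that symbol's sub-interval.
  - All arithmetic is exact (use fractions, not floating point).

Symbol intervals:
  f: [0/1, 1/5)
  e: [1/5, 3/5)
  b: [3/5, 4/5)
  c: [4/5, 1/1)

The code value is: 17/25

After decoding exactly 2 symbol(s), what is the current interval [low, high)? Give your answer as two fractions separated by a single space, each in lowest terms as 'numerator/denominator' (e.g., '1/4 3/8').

Step 1: interval [0/1, 1/1), width = 1/1 - 0/1 = 1/1
  'f': [0/1 + 1/1*0/1, 0/1 + 1/1*1/5) = [0/1, 1/5)
  'e': [0/1 + 1/1*1/5, 0/1 + 1/1*3/5) = [1/5, 3/5)
  'b': [0/1 + 1/1*3/5, 0/1 + 1/1*4/5) = [3/5, 4/5) <- contains code 17/25
  'c': [0/1 + 1/1*4/5, 0/1 + 1/1*1/1) = [4/5, 1/1)
  emit 'b', narrow to [3/5, 4/5)
Step 2: interval [3/5, 4/5), width = 4/5 - 3/5 = 1/5
  'f': [3/5 + 1/5*0/1, 3/5 + 1/5*1/5) = [3/5, 16/25)
  'e': [3/5 + 1/5*1/5, 3/5 + 1/5*3/5) = [16/25, 18/25) <- contains code 17/25
  'b': [3/5 + 1/5*3/5, 3/5 + 1/5*4/5) = [18/25, 19/25)
  'c': [3/5 + 1/5*4/5, 3/5 + 1/5*1/1) = [19/25, 4/5)
  emit 'e', narrow to [16/25, 18/25)

Answer: 16/25 18/25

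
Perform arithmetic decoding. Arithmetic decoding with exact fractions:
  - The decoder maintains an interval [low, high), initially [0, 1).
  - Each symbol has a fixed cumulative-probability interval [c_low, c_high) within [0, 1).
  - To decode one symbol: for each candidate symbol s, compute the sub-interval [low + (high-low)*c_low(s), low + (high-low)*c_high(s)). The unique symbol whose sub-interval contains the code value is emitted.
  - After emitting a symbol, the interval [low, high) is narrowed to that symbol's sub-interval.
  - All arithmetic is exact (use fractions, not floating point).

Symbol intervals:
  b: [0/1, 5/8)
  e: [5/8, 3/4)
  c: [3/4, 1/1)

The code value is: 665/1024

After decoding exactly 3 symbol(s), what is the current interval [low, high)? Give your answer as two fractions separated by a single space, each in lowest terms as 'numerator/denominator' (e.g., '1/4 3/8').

Step 1: interval [0/1, 1/1), width = 1/1 - 0/1 = 1/1
  'b': [0/1 + 1/1*0/1, 0/1 + 1/1*5/8) = [0/1, 5/8)
  'e': [0/1 + 1/1*5/8, 0/1 + 1/1*3/4) = [5/8, 3/4) <- contains code 665/1024
  'c': [0/1 + 1/1*3/4, 0/1 + 1/1*1/1) = [3/4, 1/1)
  emit 'e', narrow to [5/8, 3/4)
Step 2: interval [5/8, 3/4), width = 3/4 - 5/8 = 1/8
  'b': [5/8 + 1/8*0/1, 5/8 + 1/8*5/8) = [5/8, 45/64) <- contains code 665/1024
  'e': [5/8 + 1/8*5/8, 5/8 + 1/8*3/4) = [45/64, 23/32)
  'c': [5/8 + 1/8*3/4, 5/8 + 1/8*1/1) = [23/32, 3/4)
  emit 'b', narrow to [5/8, 45/64)
Step 3: interval [5/8, 45/64), width = 45/64 - 5/8 = 5/64
  'b': [5/8 + 5/64*0/1, 5/8 + 5/64*5/8) = [5/8, 345/512) <- contains code 665/1024
  'e': [5/8 + 5/64*5/8, 5/8 + 5/64*3/4) = [345/512, 175/256)
  'c': [5/8 + 5/64*3/4, 5/8 + 5/64*1/1) = [175/256, 45/64)
  emit 'b', narrow to [5/8, 345/512)

Answer: 5/8 345/512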